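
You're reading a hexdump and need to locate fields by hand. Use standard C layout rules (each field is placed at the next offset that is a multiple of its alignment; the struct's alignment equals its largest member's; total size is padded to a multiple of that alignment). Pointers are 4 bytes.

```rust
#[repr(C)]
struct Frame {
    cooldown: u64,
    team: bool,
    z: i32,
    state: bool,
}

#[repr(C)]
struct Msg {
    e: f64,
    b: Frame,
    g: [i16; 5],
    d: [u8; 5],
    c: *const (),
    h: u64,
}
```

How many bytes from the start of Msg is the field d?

Frame: @0: cooldown [8B, align 8] → 8; @8: team [1B, align 1] → 9; +3 pad (align 4); @12: z [4B, align 4] → 16; @16: state [1B, align 1] → 17; +7 tail pad (align 8); size 24, align 8
@0: e [8B, align 8] → 8
@8: b [24B, align 8] → 32
@32: g [10B, align 2] → 42
@42: d [5B, align 1] → 47

42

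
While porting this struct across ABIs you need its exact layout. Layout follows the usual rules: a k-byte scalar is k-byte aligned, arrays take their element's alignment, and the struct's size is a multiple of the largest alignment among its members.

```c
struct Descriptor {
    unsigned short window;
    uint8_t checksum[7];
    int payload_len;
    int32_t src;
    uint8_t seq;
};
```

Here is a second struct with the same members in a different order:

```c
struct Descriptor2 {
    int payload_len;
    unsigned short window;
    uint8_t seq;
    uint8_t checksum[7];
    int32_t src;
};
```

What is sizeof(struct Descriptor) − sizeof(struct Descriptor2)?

4

window at 0 (size 2, align 2) → ends 2
checksum at 2 (size 7, align 1) → ends 9
pad 3 to align 4 for payload_len
payload_len at 12 (size 4, align 4) → ends 16
src at 16 (size 4, align 4) → ends 20
seq at 20 (size 1, align 1) → ends 21
tail pad 3 to reach multiple of 4
total 24 bytes, alignment 4
— Descriptor2 —
payload_len at 0 (size 4, align 4) → ends 4
window at 4 (size 2, align 2) → ends 6
seq at 6 (size 1, align 1) → ends 7
checksum at 7 (size 7, align 1) → ends 14
pad 2 to align 4 for src
src at 16 (size 4, align 4) → ends 20
total 20 bytes, alignment 4
24 − 20 = 4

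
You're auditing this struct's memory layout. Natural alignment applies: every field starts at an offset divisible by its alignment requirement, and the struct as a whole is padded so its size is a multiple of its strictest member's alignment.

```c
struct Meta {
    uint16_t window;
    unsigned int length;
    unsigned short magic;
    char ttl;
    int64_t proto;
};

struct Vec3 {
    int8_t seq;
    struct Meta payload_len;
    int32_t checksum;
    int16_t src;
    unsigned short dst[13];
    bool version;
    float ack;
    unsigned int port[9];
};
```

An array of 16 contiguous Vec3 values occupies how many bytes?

1792

Meta: 0..2  window  (2B, 2-aligned); 2..4  -- padding (2B); 4..8  length  (4B, 4-aligned); 8..10  magic  (2B, 2-aligned); 10..11  ttl  (1B, 1-aligned); 11..16  -- padding (5B); 16..24  proto  (8B, 8-aligned); sizeof = 24, alignof = 8
0..1  seq  (1B, 1-aligned)
1..8  -- padding (7B)
8..32  payload_len  (24B, 8-aligned)
32..36  checksum  (4B, 4-aligned)
36..38  src  (2B, 2-aligned)
38..64  dst  (26B, 2-aligned)
64..65  version  (1B, 1-aligned)
65..68  -- padding (3B)
68..72  ack  (4B, 4-aligned)
72..108  port  (36B, 4-aligned)
108..112  -- tail padding (4B)
sizeof = 112, alignof = 8
array of 16: 16 × 112 = 1792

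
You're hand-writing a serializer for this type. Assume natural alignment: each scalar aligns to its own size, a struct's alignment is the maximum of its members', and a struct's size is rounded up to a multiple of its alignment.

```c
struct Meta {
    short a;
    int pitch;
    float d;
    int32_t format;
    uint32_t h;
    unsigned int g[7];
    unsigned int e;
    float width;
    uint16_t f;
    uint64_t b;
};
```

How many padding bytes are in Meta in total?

a at 0 (size 2, align 2) → ends 2
pad 2 to align 4 for pitch
pitch at 4 (size 4, align 4) → ends 8
d at 8 (size 4, align 4) → ends 12
format at 12 (size 4, align 4) → ends 16
h at 16 (size 4, align 4) → ends 20
g at 20 (size 28, align 4) → ends 48
e at 48 (size 4, align 4) → ends 52
width at 52 (size 4, align 4) → ends 56
f at 56 (size 2, align 2) → ends 58
pad 6 to align 8 for b
b at 64 (size 8, align 8) → ends 72
total 72 bytes, alignment 8
data bytes 64, size 72 → padding 8

8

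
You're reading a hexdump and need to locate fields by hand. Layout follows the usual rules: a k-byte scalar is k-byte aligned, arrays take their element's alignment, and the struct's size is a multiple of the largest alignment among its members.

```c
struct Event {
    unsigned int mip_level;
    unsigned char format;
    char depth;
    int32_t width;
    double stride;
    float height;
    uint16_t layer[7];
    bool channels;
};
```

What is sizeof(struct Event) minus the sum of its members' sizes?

11

0..4  mip_level  (4B, 4-aligned)
4..5  format  (1B, 1-aligned)
5..6  depth  (1B, 1-aligned)
6..8  -- padding (2B)
8..12  width  (4B, 4-aligned)
12..16  -- padding (4B)
16..24  stride  (8B, 8-aligned)
24..28  height  (4B, 4-aligned)
28..42  layer  (14B, 2-aligned)
42..43  channels  (1B, 1-aligned)
43..48  -- tail padding (5B)
sizeof = 48, alignof = 8
data bytes 37, size 48 → padding 11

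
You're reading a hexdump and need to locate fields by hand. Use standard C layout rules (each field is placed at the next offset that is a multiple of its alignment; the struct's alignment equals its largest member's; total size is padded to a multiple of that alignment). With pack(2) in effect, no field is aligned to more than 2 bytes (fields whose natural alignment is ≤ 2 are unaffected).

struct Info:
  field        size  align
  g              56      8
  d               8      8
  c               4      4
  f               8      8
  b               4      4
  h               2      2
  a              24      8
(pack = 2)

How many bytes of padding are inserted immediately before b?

@0: g [56B, align 2] → 56
@56: d [8B, align 2] → 64
@64: c [4B, align 2] → 68
@68: f [8B, align 2] → 76
@76: b [4B, align 2] → 80

0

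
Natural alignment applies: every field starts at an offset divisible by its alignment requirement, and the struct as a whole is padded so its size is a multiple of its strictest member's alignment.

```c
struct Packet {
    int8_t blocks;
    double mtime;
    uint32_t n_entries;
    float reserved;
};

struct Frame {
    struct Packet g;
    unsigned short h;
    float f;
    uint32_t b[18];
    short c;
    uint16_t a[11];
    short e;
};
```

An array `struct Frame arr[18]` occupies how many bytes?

2448

Packet: blocks at 0 (size 1, align 1) → ends 1; pad 7 to align 8 for mtime; mtime at 8 (size 8, align 8) → ends 16; n_entries at 16 (size 4, align 4) → ends 20; reserved at 20 (size 4, align 4) → ends 24; total 24 bytes, alignment 8
g at 0 (size 24, align 8) → ends 24
h at 24 (size 2, align 2) → ends 26
pad 2 to align 4 for f
f at 28 (size 4, align 4) → ends 32
b at 32 (size 72, align 4) → ends 104
c at 104 (size 2, align 2) → ends 106
a at 106 (size 22, align 2) → ends 128
e at 128 (size 2, align 2) → ends 130
tail pad 6 to reach multiple of 8
total 136 bytes, alignment 8
array of 18: 18 × 136 = 2448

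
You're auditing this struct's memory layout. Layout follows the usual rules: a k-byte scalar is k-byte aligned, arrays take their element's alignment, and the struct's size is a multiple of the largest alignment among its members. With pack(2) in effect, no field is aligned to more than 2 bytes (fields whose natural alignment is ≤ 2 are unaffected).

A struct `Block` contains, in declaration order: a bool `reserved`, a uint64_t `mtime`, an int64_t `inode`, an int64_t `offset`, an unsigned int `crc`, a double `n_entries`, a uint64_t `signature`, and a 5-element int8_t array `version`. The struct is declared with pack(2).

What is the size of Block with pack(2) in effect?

52

reserved at 0 (size 1, align 1) → ends 1
pad 1 to align 2 for mtime
mtime at 2 (size 8, align 2) → ends 10
inode at 10 (size 8, align 2) → ends 18
offset at 18 (size 8, align 2) → ends 26
crc at 26 (size 4, align 2) → ends 30
n_entries at 30 (size 8, align 2) → ends 38
signature at 38 (size 8, align 2) → ends 46
version at 46 (size 5, align 1) → ends 51
tail pad 1 to reach multiple of 2
total 52 bytes, alignment 2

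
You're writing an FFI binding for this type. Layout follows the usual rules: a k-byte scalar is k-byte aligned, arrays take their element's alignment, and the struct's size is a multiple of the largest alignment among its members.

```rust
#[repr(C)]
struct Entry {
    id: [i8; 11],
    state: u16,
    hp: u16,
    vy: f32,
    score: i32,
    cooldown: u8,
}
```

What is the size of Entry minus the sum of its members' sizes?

id at 0 (size 11, align 1) → ends 11
pad 1 to align 2 for state
state at 12 (size 2, align 2) → ends 14
hp at 14 (size 2, align 2) → ends 16
vy at 16 (size 4, align 4) → ends 20
score at 20 (size 4, align 4) → ends 24
cooldown at 24 (size 1, align 1) → ends 25
tail pad 3 to reach multiple of 4
total 28 bytes, alignment 4
data bytes 24, size 28 → padding 4

4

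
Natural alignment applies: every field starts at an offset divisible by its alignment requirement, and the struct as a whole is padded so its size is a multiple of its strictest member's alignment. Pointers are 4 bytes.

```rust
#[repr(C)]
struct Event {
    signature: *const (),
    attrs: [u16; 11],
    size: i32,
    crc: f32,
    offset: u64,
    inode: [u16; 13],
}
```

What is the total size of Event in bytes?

80 bytes

@0: signature [4B, align 4] → 4
@4: attrs [22B, align 2] → 26
+2 pad (align 4)
@28: size [4B, align 4] → 32
@32: crc [4B, align 4] → 36
+4 pad (align 8)
@40: offset [8B, align 8] → 48
@48: inode [26B, align 2] → 74
+6 tail pad (align 8)
size 80, align 8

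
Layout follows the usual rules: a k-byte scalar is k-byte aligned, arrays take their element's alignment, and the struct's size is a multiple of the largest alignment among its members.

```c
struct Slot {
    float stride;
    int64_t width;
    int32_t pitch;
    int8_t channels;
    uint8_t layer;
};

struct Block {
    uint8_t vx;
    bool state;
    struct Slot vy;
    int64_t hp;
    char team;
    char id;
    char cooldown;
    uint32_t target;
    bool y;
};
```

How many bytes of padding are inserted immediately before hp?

Slot: @0: stride [4B, align 4] → 4; +4 pad (align 8); @8: width [8B, align 8] → 16; @16: pitch [4B, align 4] → 20; @20: channels [1B, align 1] → 21; @21: layer [1B, align 1] → 22; +2 tail pad (align 8); size 24, align 8
@0: vx [1B, align 1] → 1
@1: state [1B, align 1] → 2
+6 pad (align 8)
@8: vy [24B, align 8] → 32
@32: hp [8B, align 8] → 40

0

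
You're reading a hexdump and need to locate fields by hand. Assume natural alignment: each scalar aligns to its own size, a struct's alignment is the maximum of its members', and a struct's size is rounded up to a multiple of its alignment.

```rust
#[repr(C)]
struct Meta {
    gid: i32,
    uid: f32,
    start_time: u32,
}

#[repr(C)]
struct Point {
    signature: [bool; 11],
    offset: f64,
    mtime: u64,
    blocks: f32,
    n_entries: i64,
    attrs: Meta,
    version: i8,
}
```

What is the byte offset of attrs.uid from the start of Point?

Meta: @0: gid [4B, align 4] → 4; @4: uid [4B, align 4] → 8; @8: start_time [4B, align 4] → 12; size 12, align 4
@0: signature [11B, align 1] → 11
+5 pad (align 8)
@16: offset [8B, align 8] → 24
@24: mtime [8B, align 8] → 32
@32: blocks [4B, align 4] → 36
+4 pad (align 8)
@40: n_entries [8B, align 8] → 48
@48: attrs [12B, align 4] → 60
within Meta: uid at 4
48 + 4 = 52

52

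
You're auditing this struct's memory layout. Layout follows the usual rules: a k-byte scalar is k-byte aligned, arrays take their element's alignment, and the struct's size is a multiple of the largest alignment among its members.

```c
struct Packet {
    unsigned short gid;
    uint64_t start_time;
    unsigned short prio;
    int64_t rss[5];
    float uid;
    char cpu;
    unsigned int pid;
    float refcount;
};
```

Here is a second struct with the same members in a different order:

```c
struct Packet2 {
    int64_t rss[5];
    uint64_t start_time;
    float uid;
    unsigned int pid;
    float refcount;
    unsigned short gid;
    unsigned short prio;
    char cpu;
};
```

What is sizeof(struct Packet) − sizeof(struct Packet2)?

8

0..2  gid  (2B, 2-aligned)
2..8  -- padding (6B)
8..16  start_time  (8B, 8-aligned)
16..18  prio  (2B, 2-aligned)
18..24  -- padding (6B)
24..64  rss  (40B, 8-aligned)
64..68  uid  (4B, 4-aligned)
68..69  cpu  (1B, 1-aligned)
69..72  -- padding (3B)
72..76  pid  (4B, 4-aligned)
76..80  refcount  (4B, 4-aligned)
sizeof = 80, alignof = 8
— Packet2 —
0..40  rss  (40B, 8-aligned)
40..48  start_time  (8B, 8-aligned)
48..52  uid  (4B, 4-aligned)
52..56  pid  (4B, 4-aligned)
56..60  refcount  (4B, 4-aligned)
60..62  gid  (2B, 2-aligned)
62..64  prio  (2B, 2-aligned)
64..65  cpu  (1B, 1-aligned)
65..72  -- tail padding (7B)
sizeof = 72, alignof = 8
80 − 72 = 8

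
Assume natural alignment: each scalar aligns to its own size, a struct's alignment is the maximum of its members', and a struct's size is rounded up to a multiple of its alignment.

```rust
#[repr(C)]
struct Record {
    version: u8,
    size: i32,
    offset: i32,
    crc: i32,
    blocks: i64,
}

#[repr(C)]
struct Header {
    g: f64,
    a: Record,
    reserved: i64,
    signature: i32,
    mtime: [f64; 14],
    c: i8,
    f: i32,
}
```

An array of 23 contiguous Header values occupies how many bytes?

Record: version at 0 (size 1, align 1) → ends 1; pad 3 to align 4 for size; size at 4 (size 4, align 4) → ends 8; offset at 8 (size 4, align 4) → ends 12; crc at 12 (size 4, align 4) → ends 16; blocks at 16 (size 8, align 8) → ends 24; total 24 bytes, alignment 8
g at 0 (size 8, align 8) → ends 8
a at 8 (size 24, align 8) → ends 32
reserved at 32 (size 8, align 8) → ends 40
signature at 40 (size 4, align 4) → ends 44
pad 4 to align 8 for mtime
mtime at 48 (size 112, align 8) → ends 160
c at 160 (size 1, align 1) → ends 161
pad 3 to align 4 for f
f at 164 (size 4, align 4) → ends 168
total 168 bytes, alignment 8
array of 23: 23 × 168 = 3864

3864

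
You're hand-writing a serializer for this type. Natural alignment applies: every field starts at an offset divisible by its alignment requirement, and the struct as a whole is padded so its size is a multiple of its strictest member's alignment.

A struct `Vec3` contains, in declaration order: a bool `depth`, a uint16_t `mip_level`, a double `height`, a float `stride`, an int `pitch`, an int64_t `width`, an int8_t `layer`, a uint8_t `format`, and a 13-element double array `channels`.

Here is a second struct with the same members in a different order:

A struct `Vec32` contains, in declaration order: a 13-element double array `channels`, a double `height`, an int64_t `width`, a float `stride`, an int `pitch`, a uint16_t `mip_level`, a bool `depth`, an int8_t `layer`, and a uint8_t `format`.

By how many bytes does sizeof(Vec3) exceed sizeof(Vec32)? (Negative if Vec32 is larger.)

8

depth at 0 (size 1, align 1) → ends 1
pad 1 to align 2 for mip_level
mip_level at 2 (size 2, align 2) → ends 4
pad 4 to align 8 for height
height at 8 (size 8, align 8) → ends 16
stride at 16 (size 4, align 4) → ends 20
pitch at 20 (size 4, align 4) → ends 24
width at 24 (size 8, align 8) → ends 32
layer at 32 (size 1, align 1) → ends 33
format at 33 (size 1, align 1) → ends 34
pad 6 to align 8 for channels
channels at 40 (size 104, align 8) → ends 144
total 144 bytes, alignment 8
— Vec32 —
channels at 0 (size 104, align 8) → ends 104
height at 104 (size 8, align 8) → ends 112
width at 112 (size 8, align 8) → ends 120
stride at 120 (size 4, align 4) → ends 124
pitch at 124 (size 4, align 4) → ends 128
mip_level at 128 (size 2, align 2) → ends 130
depth at 130 (size 1, align 1) → ends 131
layer at 131 (size 1, align 1) → ends 132
format at 132 (size 1, align 1) → ends 133
tail pad 3 to reach multiple of 8
total 136 bytes, alignment 8
144 − 136 = 8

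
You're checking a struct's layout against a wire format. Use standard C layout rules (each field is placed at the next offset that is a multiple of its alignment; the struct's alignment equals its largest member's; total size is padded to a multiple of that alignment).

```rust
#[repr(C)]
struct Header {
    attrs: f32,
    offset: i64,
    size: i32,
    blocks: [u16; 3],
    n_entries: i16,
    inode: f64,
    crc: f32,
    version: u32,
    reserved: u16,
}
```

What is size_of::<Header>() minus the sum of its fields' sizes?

14

attrs at 0 (size 4, align 4) → ends 4
pad 4 to align 8 for offset
offset at 8 (size 8, align 8) → ends 16
size at 16 (size 4, align 4) → ends 20
blocks at 20 (size 6, align 2) → ends 26
n_entries at 26 (size 2, align 2) → ends 28
pad 4 to align 8 for inode
inode at 32 (size 8, align 8) → ends 40
crc at 40 (size 4, align 4) → ends 44
version at 44 (size 4, align 4) → ends 48
reserved at 48 (size 2, align 2) → ends 50
tail pad 6 to reach multiple of 8
total 56 bytes, alignment 8
data bytes 42, size 56 → padding 14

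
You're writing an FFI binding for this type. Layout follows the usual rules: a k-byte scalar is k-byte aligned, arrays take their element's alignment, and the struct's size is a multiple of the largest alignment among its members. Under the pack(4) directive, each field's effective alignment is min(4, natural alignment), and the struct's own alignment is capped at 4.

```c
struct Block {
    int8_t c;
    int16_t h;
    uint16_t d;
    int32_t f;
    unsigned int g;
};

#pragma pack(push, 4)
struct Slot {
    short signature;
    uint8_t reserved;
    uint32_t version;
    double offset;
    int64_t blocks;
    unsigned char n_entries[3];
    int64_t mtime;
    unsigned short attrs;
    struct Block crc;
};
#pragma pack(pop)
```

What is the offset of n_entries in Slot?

24

Block: 0..1  c  (1B, 1-aligned); 1..2  -- padding (1B); 2..4  h  (2B, 2-aligned); 4..6  d  (2B, 2-aligned); 6..8  -- padding (2B); 8..12  f  (4B, 4-aligned); 12..16  g  (4B, 4-aligned); sizeof = 16, alignof = 4
0..2  signature  (2B, 2-aligned)
2..3  reserved  (1B, 1-aligned)
3..4  -- padding (1B)
4..8  version  (4B, 4-aligned)
8..16  offset  (8B, 4-aligned)
16..24  blocks  (8B, 4-aligned)
24..27  n_entries  (3B, 1-aligned)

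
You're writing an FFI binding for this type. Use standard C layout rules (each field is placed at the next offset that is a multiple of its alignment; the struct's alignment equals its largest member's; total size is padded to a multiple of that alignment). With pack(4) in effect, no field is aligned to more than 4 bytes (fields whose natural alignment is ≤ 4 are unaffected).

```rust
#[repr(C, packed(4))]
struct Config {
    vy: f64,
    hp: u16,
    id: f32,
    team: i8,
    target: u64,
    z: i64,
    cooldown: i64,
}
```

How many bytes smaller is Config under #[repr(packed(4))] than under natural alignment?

natural layout:
  vy at 0 (size 8, align 8) → ends 8
  hp at 8 (size 2, align 2) → ends 10
  pad 2 to align 4 for id
  id at 12 (size 4, align 4) → ends 16
  team at 16 (size 1, align 1) → ends 17
  pad 7 to align 8 for target
  target at 24 (size 8, align 8) → ends 32
  z at 32 (size 8, align 8) → ends 40
  cooldown at 40 (size 8, align 8) → ends 48
  total 48 bytes, alignment 8
packed(4) layout:
  vy at 0 (size 8, align 4) → ends 8
  hp at 8 (size 2, align 2) → ends 10
  pad 2 to align 4 for id
  id at 12 (size 4, align 4) → ends 16
  team at 16 (size 1, align 1) → ends 17
  pad 3 to align 4 for target
  target at 20 (size 8, align 4) → ends 28
  z at 28 (size 8, align 4) → ends 36
  cooldown at 36 (size 8, align 4) → ends 44
  total 44 bytes, alignment 4
48 − 44 = 4

4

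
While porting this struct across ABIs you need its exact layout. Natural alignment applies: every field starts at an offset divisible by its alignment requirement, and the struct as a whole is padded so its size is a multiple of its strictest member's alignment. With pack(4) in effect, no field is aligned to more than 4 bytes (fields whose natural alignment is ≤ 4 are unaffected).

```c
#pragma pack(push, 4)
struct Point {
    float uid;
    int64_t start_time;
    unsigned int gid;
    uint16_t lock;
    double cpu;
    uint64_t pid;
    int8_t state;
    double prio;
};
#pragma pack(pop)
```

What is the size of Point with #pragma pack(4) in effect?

uid at 0 (size 4, align 4) → ends 4
start_time at 4 (size 8, align 4) → ends 12
gid at 12 (size 4, align 4) → ends 16
lock at 16 (size 2, align 2) → ends 18
pad 2 to align 4 for cpu
cpu at 20 (size 8, align 4) → ends 28
pid at 28 (size 8, align 4) → ends 36
state at 36 (size 1, align 1) → ends 37
pad 3 to align 4 for prio
prio at 40 (size 8, align 4) → ends 48
total 48 bytes, alignment 4

48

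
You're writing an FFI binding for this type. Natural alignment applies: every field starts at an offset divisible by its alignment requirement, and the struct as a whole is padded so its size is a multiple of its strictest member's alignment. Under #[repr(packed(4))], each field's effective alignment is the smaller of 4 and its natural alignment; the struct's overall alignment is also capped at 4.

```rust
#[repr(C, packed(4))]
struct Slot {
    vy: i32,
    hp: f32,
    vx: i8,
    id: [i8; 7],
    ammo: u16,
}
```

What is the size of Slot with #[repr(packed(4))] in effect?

0..4  vy  (4B, 4-aligned)
4..8  hp  (4B, 4-aligned)
8..9  vx  (1B, 1-aligned)
9..16  id  (7B, 1-aligned)
16..18  ammo  (2B, 2-aligned)
18..20  -- tail padding (2B)
sizeof = 20, alignof = 4

20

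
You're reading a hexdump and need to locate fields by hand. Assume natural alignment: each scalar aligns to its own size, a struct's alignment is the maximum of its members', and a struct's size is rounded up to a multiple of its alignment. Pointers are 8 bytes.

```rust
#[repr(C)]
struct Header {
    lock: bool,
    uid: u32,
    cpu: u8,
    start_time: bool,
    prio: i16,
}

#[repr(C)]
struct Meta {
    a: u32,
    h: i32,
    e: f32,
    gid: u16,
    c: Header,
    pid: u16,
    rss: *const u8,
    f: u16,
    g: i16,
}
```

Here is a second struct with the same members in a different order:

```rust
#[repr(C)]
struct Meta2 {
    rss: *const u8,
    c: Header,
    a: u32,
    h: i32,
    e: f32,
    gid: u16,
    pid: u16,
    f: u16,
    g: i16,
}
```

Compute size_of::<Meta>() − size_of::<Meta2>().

8

Header: @0: lock [1B, align 1] → 1; +3 pad (align 4); @4: uid [4B, align 4] → 8; @8: cpu [1B, align 1] → 9; @9: start_time [1B, align 1] → 10; @10: prio [2B, align 2] → 12; size 12, align 4
@0: a [4B, align 4] → 4
@4: h [4B, align 4] → 8
@8: e [4B, align 4] → 12
@12: gid [2B, align 2] → 14
+2 pad (align 4)
@16: c [12B, align 4] → 28
@28: pid [2B, align 2] → 30
+2 pad (align 8)
@32: rss [8B, align 8] → 40
@40: f [2B, align 2] → 42
@42: g [2B, align 2] → 44
+4 tail pad (align 8)
size 48, align 8
— Meta2 —
@0: rss [8B, align 8] → 8
@8: c [12B, align 4] → 20
@20: a [4B, align 4] → 24
@24: h [4B, align 4] → 28
@28: e [4B, align 4] → 32
@32: gid [2B, align 2] → 34
@34: pid [2B, align 2] → 36
@36: f [2B, align 2] → 38
@38: g [2B, align 2] → 40
size 40, align 8
48 − 40 = 8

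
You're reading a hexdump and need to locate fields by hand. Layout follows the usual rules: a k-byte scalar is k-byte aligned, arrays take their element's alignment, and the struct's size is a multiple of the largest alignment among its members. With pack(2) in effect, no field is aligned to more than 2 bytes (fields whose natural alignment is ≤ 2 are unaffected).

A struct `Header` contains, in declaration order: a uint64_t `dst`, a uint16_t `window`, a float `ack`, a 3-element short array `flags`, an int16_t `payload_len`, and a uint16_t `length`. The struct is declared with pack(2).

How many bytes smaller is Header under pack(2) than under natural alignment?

8

natural layout:
  dst at 0 (size 8, align 8) → ends 8
  window at 8 (size 2, align 2) → ends 10
  pad 2 to align 4 for ack
  ack at 12 (size 4, align 4) → ends 16
  flags at 16 (size 6, align 2) → ends 22
  payload_len at 22 (size 2, align 2) → ends 24
  length at 24 (size 2, align 2) → ends 26
  tail pad 6 to reach multiple of 8
  total 32 bytes, alignment 8
packed(2) layout:
  dst at 0 (size 8, align 2) → ends 8
  window at 8 (size 2, align 2) → ends 10
  ack at 10 (size 4, align 2) → ends 14
  flags at 14 (size 6, align 2) → ends 20
  payload_len at 20 (size 2, align 2) → ends 22
  length at 22 (size 2, align 2) → ends 24
  total 24 bytes, alignment 2
32 − 24 = 8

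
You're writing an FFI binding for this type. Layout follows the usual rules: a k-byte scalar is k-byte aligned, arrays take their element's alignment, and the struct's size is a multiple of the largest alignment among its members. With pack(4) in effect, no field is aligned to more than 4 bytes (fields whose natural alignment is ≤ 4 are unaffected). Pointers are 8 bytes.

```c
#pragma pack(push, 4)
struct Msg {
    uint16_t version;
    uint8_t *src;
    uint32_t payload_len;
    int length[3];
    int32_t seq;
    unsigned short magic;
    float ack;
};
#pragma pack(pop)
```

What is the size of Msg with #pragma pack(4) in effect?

version at 0 (size 2, align 2) → ends 2
pad 2 to align 4 for src
src at 4 (size 8, align 4) → ends 12
payload_len at 12 (size 4, align 4) → ends 16
length at 16 (size 12, align 4) → ends 28
seq at 28 (size 4, align 4) → ends 32
magic at 32 (size 2, align 2) → ends 34
pad 2 to align 4 for ack
ack at 36 (size 4, align 4) → ends 40
total 40 bytes, alignment 4

40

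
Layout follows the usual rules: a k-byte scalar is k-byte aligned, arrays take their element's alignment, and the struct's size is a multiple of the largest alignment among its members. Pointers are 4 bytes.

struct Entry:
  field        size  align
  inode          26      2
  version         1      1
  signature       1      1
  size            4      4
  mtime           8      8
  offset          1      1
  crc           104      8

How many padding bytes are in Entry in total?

inode at 0 (size 26, align 2) → ends 26
version at 26 (size 1, align 1) → ends 27
signature at 27 (size 1, align 1) → ends 28
size at 28 (size 4, align 4) → ends 32
mtime at 32 (size 8, align 8) → ends 40
offset at 40 (size 1, align 1) → ends 41
pad 7 to align 8 for crc
crc at 48 (size 104, align 8) → ends 152
total 152 bytes, alignment 8
data bytes 145, size 152 → padding 7

7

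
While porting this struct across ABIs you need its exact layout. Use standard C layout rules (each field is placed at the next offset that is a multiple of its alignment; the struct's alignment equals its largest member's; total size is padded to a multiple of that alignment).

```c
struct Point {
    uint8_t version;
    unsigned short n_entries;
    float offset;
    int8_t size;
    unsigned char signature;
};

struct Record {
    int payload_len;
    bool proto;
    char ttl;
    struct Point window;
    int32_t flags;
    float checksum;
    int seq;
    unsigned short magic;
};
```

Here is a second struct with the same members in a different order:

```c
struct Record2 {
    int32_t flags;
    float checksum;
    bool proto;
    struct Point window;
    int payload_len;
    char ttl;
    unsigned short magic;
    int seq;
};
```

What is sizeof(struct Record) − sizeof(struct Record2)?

0

Point: 0..1  version  (1B, 1-aligned); 1..2  -- padding (1B); 2..4  n_entries  (2B, 2-aligned); 4..8  offset  (4B, 4-aligned); 8..9  size  (1B, 1-aligned); 9..10  signature  (1B, 1-aligned); 10..12  -- tail padding (2B); sizeof = 12, alignof = 4
0..4  payload_len  (4B, 4-aligned)
4..5  proto  (1B, 1-aligned)
5..6  ttl  (1B, 1-aligned)
6..8  -- padding (2B)
8..20  window  (12B, 4-aligned)
20..24  flags  (4B, 4-aligned)
24..28  checksum  (4B, 4-aligned)
28..32  seq  (4B, 4-aligned)
32..34  magic  (2B, 2-aligned)
34..36  -- tail padding (2B)
sizeof = 36, alignof = 4
— Record2 —
0..4  flags  (4B, 4-aligned)
4..8  checksum  (4B, 4-aligned)
8..9  proto  (1B, 1-aligned)
9..12  -- padding (3B)
12..24  window  (12B, 4-aligned)
24..28  payload_len  (4B, 4-aligned)
28..29  ttl  (1B, 1-aligned)
29..30  -- padding (1B)
30..32  magic  (2B, 2-aligned)
32..36  seq  (4B, 4-aligned)
sizeof = 36, alignof = 4
36 − 36 = 0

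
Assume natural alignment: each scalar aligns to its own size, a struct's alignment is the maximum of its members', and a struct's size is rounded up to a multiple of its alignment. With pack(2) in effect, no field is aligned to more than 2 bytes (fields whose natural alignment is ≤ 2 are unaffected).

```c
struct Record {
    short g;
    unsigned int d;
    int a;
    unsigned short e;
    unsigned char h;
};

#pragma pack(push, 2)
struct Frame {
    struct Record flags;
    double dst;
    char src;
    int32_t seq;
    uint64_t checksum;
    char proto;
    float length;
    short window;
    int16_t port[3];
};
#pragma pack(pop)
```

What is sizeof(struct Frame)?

Record: g at 0 (size 2, align 2) → ends 2; pad 2 to align 4 for d; d at 4 (size 4, align 4) → ends 8; a at 8 (size 4, align 4) → ends 12; e at 12 (size 2, align 2) → ends 14; h at 14 (size 1, align 1) → ends 15; tail pad 1 to reach multiple of 4; total 16 bytes, alignment 4
flags at 0 (size 16, align 2) → ends 16
dst at 16 (size 8, align 2) → ends 24
src at 24 (size 1, align 1) → ends 25
pad 1 to align 2 for seq
seq at 26 (size 4, align 2) → ends 30
checksum at 30 (size 8, align 2) → ends 38
proto at 38 (size 1, align 1) → ends 39
pad 1 to align 2 for length
length at 40 (size 4, align 2) → ends 44
window at 44 (size 2, align 2) → ends 46
port at 46 (size 6, align 2) → ends 52
total 52 bytes, alignment 2

52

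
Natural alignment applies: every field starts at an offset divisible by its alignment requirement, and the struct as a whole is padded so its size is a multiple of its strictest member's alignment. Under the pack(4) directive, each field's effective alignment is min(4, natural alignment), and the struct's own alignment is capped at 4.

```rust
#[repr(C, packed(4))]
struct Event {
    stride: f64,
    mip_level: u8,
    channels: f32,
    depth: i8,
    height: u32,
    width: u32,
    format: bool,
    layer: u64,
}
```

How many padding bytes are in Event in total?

stride at 0 (size 8, align 4) → ends 8
mip_level at 8 (size 1, align 1) → ends 9
pad 3 to align 4 for channels
channels at 12 (size 4, align 4) → ends 16
depth at 16 (size 1, align 1) → ends 17
pad 3 to align 4 for height
height at 20 (size 4, align 4) → ends 24
width at 24 (size 4, align 4) → ends 28
format at 28 (size 1, align 1) → ends 29
pad 3 to align 4 for layer
layer at 32 (size 8, align 4) → ends 40
total 40 bytes, alignment 4
data bytes 31, size 40 → padding 9

9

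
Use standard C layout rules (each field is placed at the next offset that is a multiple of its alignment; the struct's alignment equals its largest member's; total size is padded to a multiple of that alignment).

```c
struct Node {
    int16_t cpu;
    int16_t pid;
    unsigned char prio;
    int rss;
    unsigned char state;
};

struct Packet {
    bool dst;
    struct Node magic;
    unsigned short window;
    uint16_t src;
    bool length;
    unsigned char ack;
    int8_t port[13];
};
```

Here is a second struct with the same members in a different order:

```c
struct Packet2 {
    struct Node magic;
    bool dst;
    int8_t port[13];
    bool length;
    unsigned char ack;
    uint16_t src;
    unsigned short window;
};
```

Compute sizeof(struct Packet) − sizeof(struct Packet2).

Node: 0..2  cpu  (2B, 2-aligned); 2..4  pid  (2B, 2-aligned); 4..5  prio  (1B, 1-aligned); 5..8  -- padding (3B); 8..12  rss  (4B, 4-aligned); 12..13  state  (1B, 1-aligned); 13..16  -- tail padding (3B); sizeof = 16, alignof = 4
0..1  dst  (1B, 1-aligned)
1..4  -- padding (3B)
4..20  magic  (16B, 4-aligned)
20..22  window  (2B, 2-aligned)
22..24  src  (2B, 2-aligned)
24..25  length  (1B, 1-aligned)
25..26  ack  (1B, 1-aligned)
26..39  port  (13B, 1-aligned)
39..40  -- tail padding (1B)
sizeof = 40, alignof = 4
— Packet2 —
0..16  magic  (16B, 4-aligned)
16..17  dst  (1B, 1-aligned)
17..30  port  (13B, 1-aligned)
30..31  length  (1B, 1-aligned)
31..32  ack  (1B, 1-aligned)
32..34  src  (2B, 2-aligned)
34..36  window  (2B, 2-aligned)
sizeof = 36, alignof = 4
40 − 36 = 4

4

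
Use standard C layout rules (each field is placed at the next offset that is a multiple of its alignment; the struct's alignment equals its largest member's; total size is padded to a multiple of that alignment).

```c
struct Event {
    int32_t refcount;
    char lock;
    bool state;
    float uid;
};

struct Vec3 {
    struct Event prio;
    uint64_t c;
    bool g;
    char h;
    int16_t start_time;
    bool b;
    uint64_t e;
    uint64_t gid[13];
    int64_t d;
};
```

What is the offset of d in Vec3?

144

Event: @0: refcount [4B, align 4] → 4; @4: lock [1B, align 1] → 5; @5: state [1B, align 1] → 6; +2 pad (align 4); @8: uid [4B, align 4] → 12; size 12, align 4
@0: prio [12B, align 4] → 12
+4 pad (align 8)
@16: c [8B, align 8] → 24
@24: g [1B, align 1] → 25
@25: h [1B, align 1] → 26
@26: start_time [2B, align 2] → 28
@28: b [1B, align 1] → 29
+3 pad (align 8)
@32: e [8B, align 8] → 40
@40: gid [104B, align 8] → 144
@144: d [8B, align 8] → 152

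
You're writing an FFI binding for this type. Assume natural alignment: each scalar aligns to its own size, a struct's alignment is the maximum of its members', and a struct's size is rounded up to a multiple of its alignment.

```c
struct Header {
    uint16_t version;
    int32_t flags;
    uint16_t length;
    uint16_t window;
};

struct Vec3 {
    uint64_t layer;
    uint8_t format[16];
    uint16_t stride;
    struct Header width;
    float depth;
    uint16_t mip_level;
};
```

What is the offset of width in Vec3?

Header: @0: version [2B, align 2] → 2; +2 pad (align 4); @4: flags [4B, align 4] → 8; @8: length [2B, align 2] → 10; @10: window [2B, align 2] → 12; size 12, align 4
@0: layer [8B, align 8] → 8
@8: format [16B, align 1] → 24
@24: stride [2B, align 2] → 26
+2 pad (align 4)
@28: width [12B, align 4] → 40

28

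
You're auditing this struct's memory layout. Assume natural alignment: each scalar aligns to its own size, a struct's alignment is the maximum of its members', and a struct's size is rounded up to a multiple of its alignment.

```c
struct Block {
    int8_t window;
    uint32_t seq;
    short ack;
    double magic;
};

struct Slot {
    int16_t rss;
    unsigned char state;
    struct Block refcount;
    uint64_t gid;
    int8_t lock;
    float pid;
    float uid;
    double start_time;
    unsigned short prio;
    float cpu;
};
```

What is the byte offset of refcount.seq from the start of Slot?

12

Block: @0: window [1B, align 1] → 1; +3 pad (align 4); @4: seq [4B, align 4] → 8; @8: ack [2B, align 2] → 10; +6 pad (align 8); @16: magic [8B, align 8] → 24; size 24, align 8
@0: rss [2B, align 2] → 2
@2: state [1B, align 1] → 3
+5 pad (align 8)
@8: refcount [24B, align 8] → 32
within Block: seq at 4
8 + 4 = 12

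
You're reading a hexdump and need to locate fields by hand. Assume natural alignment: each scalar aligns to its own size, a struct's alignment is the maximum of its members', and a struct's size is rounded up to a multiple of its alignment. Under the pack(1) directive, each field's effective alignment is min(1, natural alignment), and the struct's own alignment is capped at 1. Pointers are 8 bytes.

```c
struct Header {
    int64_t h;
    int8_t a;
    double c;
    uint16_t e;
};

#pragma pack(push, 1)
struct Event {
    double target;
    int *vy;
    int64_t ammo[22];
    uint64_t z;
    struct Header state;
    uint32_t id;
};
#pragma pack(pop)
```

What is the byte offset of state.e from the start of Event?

224

Header: h at 0 (size 8, align 8) → ends 8; a at 8 (size 1, align 1) → ends 9; pad 7 to align 8 for c; c at 16 (size 8, align 8) → ends 24; e at 24 (size 2, align 2) → ends 26; tail pad 6 to reach multiple of 8; total 32 bytes, alignment 8
target at 0 (size 8, align 1) → ends 8
vy at 8 (size 8, align 1) → ends 16
ammo at 16 (size 176, align 1) → ends 192
z at 192 (size 8, align 1) → ends 200
state at 200 (size 32, align 1) → ends 232
within Header: e at 24
200 + 24 = 224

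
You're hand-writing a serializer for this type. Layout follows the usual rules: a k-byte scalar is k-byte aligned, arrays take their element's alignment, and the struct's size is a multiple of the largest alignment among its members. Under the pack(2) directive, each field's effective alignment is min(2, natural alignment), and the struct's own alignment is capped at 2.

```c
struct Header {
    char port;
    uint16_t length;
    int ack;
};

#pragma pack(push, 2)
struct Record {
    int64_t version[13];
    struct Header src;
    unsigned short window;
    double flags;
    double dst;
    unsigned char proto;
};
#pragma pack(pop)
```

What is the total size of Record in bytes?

Header: port at 0 (size 1, align 1) → ends 1; pad 1 to align 2 for length; length at 2 (size 2, align 2) → ends 4; ack at 4 (size 4, align 4) → ends 8; total 8 bytes, alignment 4
version at 0 (size 104, align 2) → ends 104
src at 104 (size 8, align 2) → ends 112
window at 112 (size 2, align 2) → ends 114
flags at 114 (size 8, align 2) → ends 122
dst at 122 (size 8, align 2) → ends 130
proto at 130 (size 1, align 1) → ends 131
tail pad 1 to reach multiple of 2
total 132 bytes, alignment 2

132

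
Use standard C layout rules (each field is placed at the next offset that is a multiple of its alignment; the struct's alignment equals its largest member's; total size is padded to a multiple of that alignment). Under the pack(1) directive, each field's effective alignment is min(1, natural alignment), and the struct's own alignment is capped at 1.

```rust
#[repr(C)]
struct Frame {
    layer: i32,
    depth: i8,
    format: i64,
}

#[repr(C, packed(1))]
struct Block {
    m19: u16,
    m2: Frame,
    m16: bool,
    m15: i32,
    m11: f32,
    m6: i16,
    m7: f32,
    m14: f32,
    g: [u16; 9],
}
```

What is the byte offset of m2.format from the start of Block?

10

Frame: layer at 0 (size 4, align 4) → ends 4; depth at 4 (size 1, align 1) → ends 5; pad 3 to align 8 for format; format at 8 (size 8, align 8) → ends 16; total 16 bytes, alignment 8
m19 at 0 (size 2, align 1) → ends 2
m2 at 2 (size 16, align 1) → ends 18
within Frame: format at 8
2 + 8 = 10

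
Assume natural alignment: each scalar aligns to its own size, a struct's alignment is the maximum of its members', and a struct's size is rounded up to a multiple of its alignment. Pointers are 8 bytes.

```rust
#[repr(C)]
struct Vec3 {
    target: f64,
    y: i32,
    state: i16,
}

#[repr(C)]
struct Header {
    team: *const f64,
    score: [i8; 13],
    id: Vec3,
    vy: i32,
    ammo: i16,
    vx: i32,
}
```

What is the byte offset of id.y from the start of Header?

32

Vec3: @0: target [8B, align 8] → 8; @8: y [4B, align 4] → 12; @12: state [2B, align 2] → 14; +2 tail pad (align 8); size 16, align 8
@0: team [8B, align 8] → 8
@8: score [13B, align 1] → 21
+3 pad (align 8)
@24: id [16B, align 8] → 40
within Vec3: y at 8
24 + 8 = 32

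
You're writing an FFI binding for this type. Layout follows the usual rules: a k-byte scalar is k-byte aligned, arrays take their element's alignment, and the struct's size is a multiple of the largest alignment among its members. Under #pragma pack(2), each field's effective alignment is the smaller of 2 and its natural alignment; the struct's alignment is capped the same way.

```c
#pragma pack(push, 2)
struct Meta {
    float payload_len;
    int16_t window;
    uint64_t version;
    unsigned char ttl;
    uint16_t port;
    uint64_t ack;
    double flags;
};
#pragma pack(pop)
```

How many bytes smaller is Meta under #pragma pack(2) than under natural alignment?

6

natural layout:
  payload_len at 0 (size 4, align 4) → ends 4
  window at 4 (size 2, align 2) → ends 6
  pad 2 to align 8 for version
  version at 8 (size 8, align 8) → ends 16
  ttl at 16 (size 1, align 1) → ends 17
  pad 1 to align 2 for port
  port at 18 (size 2, align 2) → ends 20
  pad 4 to align 8 for ack
  ack at 24 (size 8, align 8) → ends 32
  flags at 32 (size 8, align 8) → ends 40
  total 40 bytes, alignment 8
packed(2) layout:
  payload_len at 0 (size 4, align 2) → ends 4
  window at 4 (size 2, align 2) → ends 6
  version at 6 (size 8, align 2) → ends 14
  ttl at 14 (size 1, align 1) → ends 15
  pad 1 to align 2 for port
  port at 16 (size 2, align 2) → ends 18
  ack at 18 (size 8, align 2) → ends 26
  flags at 26 (size 8, align 2) → ends 34
  total 34 bytes, alignment 2
40 − 34 = 6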